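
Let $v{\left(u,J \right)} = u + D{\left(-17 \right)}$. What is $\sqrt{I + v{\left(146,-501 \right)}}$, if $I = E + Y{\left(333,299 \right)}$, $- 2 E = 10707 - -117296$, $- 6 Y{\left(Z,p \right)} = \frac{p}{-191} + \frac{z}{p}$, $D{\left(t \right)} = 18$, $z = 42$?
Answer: $\frac{i \sqrt{1873811395345071}}{171327} \approx 252.66 i$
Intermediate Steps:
$Y{\left(Z,p \right)} = - \frac{7}{p} + \frac{p}{1146}$ ($Y{\left(Z,p \right)} = - \frac{\frac{p}{-191} + \frac{42}{p}}{6} = - \frac{p \left(- \frac{1}{191}\right) + \frac{42}{p}}{6} = - \frac{- \frac{p}{191} + \frac{42}{p}}{6} = - \frac{\frac{42}{p} - \frac{p}{191}}{6} = - \frac{7}{p} + \frac{p}{1146}$)
$v{\left(u,J \right)} = 18 + u$ ($v{\left(u,J \right)} = u + 18 = 18 + u$)
$E = - \frac{128003}{2}$ ($E = - \frac{10707 - -117296}{2} = - \frac{10707 + 117296}{2} = \left(- \frac{1}{2}\right) 128003 = - \frac{128003}{2} \approx -64002.0$)
$I = - \frac{10965144301}{171327}$ ($I = - \frac{128003}{2} + \left(- \frac{7}{299} + \frac{1}{1146} \cdot 299\right) = - \frac{128003}{2} + \left(\left(-7\right) \frac{1}{299} + \frac{299}{1146}\right) = - \frac{128003}{2} + \left(- \frac{7}{299} + \frac{299}{1146}\right) = - \frac{128003}{2} + \frac{81379}{342654} = - \frac{10965144301}{171327} \approx -64001.0$)
$\sqrt{I + v{\left(146,-501 \right)}} = \sqrt{- \frac{10965144301}{171327} + \left(18 + 146\right)} = \sqrt{- \frac{10965144301}{171327} + 164} = \sqrt{- \frac{10937046673}{171327}} = \frac{i \sqrt{1873811395345071}}{171327}$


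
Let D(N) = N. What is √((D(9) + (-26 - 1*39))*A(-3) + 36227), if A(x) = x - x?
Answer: √36227 ≈ 190.33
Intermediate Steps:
A(x) = 0
√((D(9) + (-26 - 1*39))*A(-3) + 36227) = √((9 + (-26 - 1*39))*0 + 36227) = √((9 + (-26 - 39))*0 + 36227) = √((9 - 65)*0 + 36227) = √(-56*0 + 36227) = √(0 + 36227) = √36227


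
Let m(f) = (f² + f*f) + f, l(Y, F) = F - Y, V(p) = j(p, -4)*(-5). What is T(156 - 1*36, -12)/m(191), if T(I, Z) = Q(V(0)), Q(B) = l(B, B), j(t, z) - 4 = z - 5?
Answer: 0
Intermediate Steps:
j(t, z) = -1 + z (j(t, z) = 4 + (z - 5) = 4 + (-5 + z) = -1 + z)
V(p) = 25 (V(p) = (-1 - 4)*(-5) = -5*(-5) = 25)
m(f) = f + 2*f² (m(f) = (f² + f²) + f = 2*f² + f = f + 2*f²)
Q(B) = 0 (Q(B) = B - B = 0)
T(I, Z) = 0
T(156 - 1*36, -12)/m(191) = 0/((191*(1 + 2*191))) = 0/((191*(1 + 382))) = 0/((191*383)) = 0/73153 = 0*(1/73153) = 0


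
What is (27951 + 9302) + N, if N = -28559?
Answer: 8694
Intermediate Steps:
(27951 + 9302) + N = (27951 + 9302) - 28559 = 37253 - 28559 = 8694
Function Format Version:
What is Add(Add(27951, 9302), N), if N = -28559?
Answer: 8694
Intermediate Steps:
Add(Add(27951, 9302), N) = Add(Add(27951, 9302), -28559) = Add(37253, -28559) = 8694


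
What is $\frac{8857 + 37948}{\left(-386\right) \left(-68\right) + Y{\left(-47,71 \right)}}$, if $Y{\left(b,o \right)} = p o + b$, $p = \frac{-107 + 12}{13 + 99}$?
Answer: $\frac{5242160}{2927767} \approx 1.7905$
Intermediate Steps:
$p = - \frac{95}{112} \approx -0.84821$
$Y{\left(b,o \right)} = b - \frac{95 o}{112}$ ($Y{\left(b,o \right)} = - \frac{95 o}{112} + b = b - \frac{95 o}{112}$)
$\frac{8857 + 37948}{\left(-386\right) \left(-68\right) + Y{\left(-47,71 \right)}} = \frac{8857 + 37948}{\left(-386\right) \left(-68\right) - \frac{12009}{112}} = \frac{46805}{26248 - \frac{12009}{112}} = \frac{46805}{\frac{2927767}{112}} = 46805 \cdot \frac{112}{2927767} = \frac{5242160}{2927767}$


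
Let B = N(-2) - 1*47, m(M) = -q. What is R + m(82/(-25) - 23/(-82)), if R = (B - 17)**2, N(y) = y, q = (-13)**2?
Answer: 4187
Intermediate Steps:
q = 169
m(M) = -169 (m(M) = -1*169 = -169)
B = -49 (B = -2 - 1*47 = -2 - 47 = -49)
R = 4356 (R = (-49 - 17)**2 = (-66)**2 = 4356)
R + m(82/(-25) - 23/(-82)) = 4356 - 169 = 4187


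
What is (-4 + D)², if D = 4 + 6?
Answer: 36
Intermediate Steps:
D = 10
(-4 + D)² = (-4 + 10)² = 6² = 36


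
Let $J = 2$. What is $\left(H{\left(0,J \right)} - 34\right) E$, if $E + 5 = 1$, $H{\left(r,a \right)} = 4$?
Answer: $120$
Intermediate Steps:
$E = -4$ ($E = -5 + 1 = -4$)
$\left(H{\left(0,J \right)} - 34\right) E = \left(4 - 34\right) \left(-4\right) = \left(-30\right) \left(-4\right) = 120$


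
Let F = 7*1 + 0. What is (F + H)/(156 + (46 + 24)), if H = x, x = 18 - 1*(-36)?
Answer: 61/226 ≈ 0.26991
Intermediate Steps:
x = 54 (x = 18 + 36 = 54)
H = 54
F = 7 (F = 7 + 0 = 7)
(F + H)/(156 + (46 + 24)) = (7 + 54)/(156 + (46 + 24)) = 61/(156 + 70) = 61/226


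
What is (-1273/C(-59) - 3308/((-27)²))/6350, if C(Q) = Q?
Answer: 146569/54623970 ≈ 0.0026832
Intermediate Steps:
(-1273/C(-59) - 3308/((-27)²))/6350 = (-1273/(-59) - 3308/((-27)²))/6350 = (-1273*(-1/59) - 3308/729)*(1/6350) = (1273/59 - 3308*1/729)*(1/6350) = (1273/59 - 3308/729)*(1/6350) = (732845/43011)*(1/6350) = 146569/54623970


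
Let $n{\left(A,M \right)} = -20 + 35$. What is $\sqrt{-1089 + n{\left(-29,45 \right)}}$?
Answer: $i \sqrt{1074} \approx 32.772 i$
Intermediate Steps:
$n{\left(A,M \right)} = 15$
$\sqrt{-1089 + n{\left(-29,45 \right)}} = \sqrt{-1089 + 15} = \sqrt{-1074} = i \sqrt{1074}$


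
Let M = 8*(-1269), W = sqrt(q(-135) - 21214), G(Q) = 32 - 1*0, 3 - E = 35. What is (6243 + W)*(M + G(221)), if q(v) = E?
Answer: -63179160 - 10120*I*sqrt(21246) ≈ -6.3179e+7 - 1.4751e+6*I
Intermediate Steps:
E = -32 (E = 3 - 1*35 = 3 - 35 = -32)
q(v) = -32
G(Q) = 32 (G(Q) = 32 + 0 = 32)
W = I*sqrt(21246) (W = sqrt(-32 - 21214) = sqrt(-21246) = I*sqrt(21246) ≈ 145.76*I)
M = -10152
(6243 + W)*(M + G(221)) = (6243 + I*sqrt(21246))*(-10152 + 32) = (6243 + I*sqrt(21246))*(-10120) = -63179160 - 10120*I*sqrt(21246)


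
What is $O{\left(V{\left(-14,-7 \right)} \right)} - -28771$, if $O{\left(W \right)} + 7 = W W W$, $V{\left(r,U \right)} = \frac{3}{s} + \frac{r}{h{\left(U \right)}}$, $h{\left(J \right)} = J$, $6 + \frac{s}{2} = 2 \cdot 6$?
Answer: $\frac{1841625}{64} \approx 28775.0$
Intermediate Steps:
$s = 12$ ($s = -12 + 2 \cdot 2 \cdot 6 = -12 + 2 \cdot 12 = -12 + 24 = 12$)
$V{\left(r,U \right)} = \frac{1}{4} + \frac{r}{U}$ ($V{\left(r,U \right)} = \frac{3}{12} + \frac{r}{U} = 3 \cdot \frac{1}{12} + \frac{r}{U} = \frac{1}{4} + \frac{r}{U}$)
$O{\left(W \right)} = -7 + W^{3}$ ($O{\left(W \right)} = -7 + W W W = -7 + W^{2} W = -7 + W^{3}$)
$O{\left(V{\left(-14,-7 \right)} \right)} - -28771 = \left(-7 + \left(\frac{-14 + \frac{1}{4} \left(-7\right)}{-7}\right)^{3}\right) - -28771 = \left(-7 + \left(- \frac{-14 - \frac{7}{4}}{7}\right)^{3}\right) + 28771 = \left(-7 + \left(\left(- \frac{1}{7}\right) \left(- \frac{63}{4}\right)\right)^{3}\right) + 28771 = \left(-7 + \left(\frac{9}{4}\right)^{3}\right) + 28771 = \left(-7 + \frac{729}{64}\right) + 28771 = \frac{281}{64} + 28771 = \frac{1841625}{64}$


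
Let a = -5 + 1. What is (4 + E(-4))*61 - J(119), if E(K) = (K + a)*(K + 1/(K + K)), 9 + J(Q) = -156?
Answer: 2422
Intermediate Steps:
a = -4
J(Q) = -165 (J(Q) = -9 - 156 = -165)
E(K) = (-4 + K)*(K + 1/(2*K)) (E(K) = (K - 4)*(K + 1/(K + K)) = (-4 + K)*(K + 1/(2*K)))
(4 + E(-4))*61 - J(119) = (4 + (½ + (-4)² - 4*(-4) - 2/(-4)))*61 - 1*(-165) = (4 + (½ + 16 + 16 - 2*(-¼)))*61 + 165 = (4 + (½ + 16 + 16 + ½))*61 + 165 = (4 + 33)*61 + 165 = 37*61 + 165 = 2257 + 165 = 2422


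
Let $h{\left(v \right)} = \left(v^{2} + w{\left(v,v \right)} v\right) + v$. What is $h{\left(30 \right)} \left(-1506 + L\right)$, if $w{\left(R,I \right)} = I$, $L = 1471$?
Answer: $-64050$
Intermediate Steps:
$h{\left(v \right)} = v + 2 v^{2}$ ($h{\left(v \right)} = \left(v^{2} + v v\right) + v = \left(v^{2} + v^{2}\right) + v = 2 v^{2} + v = v + 2 v^{2}$)
$h{\left(30 \right)} \left(-1506 + L\right) = 30 \left(1 + 2 \cdot 30\right) \left(-1506 + 1471\right) = 30 \left(1 + 60\right) \left(-35\right) = 30 \cdot 61 \left(-35\right) = 1830 \left(-35\right) = -64050$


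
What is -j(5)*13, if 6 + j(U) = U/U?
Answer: 65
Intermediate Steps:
j(U) = -5 (j(U) = -6 + U/U = -6 + 1 = -5)
-j(5)*13 = -1*(-5)*13 = 5*13 = 65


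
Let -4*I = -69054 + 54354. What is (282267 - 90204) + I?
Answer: 195738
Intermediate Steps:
I = 3675 (I = -(-69054 + 54354)/4 = -1/4*(-14700) = 3675)
(282267 - 90204) + I = (282267 - 90204) + 3675 = 192063 + 3675 = 195738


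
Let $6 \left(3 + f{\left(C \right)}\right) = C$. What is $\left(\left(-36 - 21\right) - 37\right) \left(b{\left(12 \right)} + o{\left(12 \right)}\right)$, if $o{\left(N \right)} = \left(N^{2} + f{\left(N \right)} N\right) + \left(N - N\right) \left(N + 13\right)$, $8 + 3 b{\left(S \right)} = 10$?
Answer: $- \frac{37412}{3} \approx -12471.0$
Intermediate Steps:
$f{\left(C \right)} = -3 + \frac{C}{6}$
$b{\left(S \right)} = \frac{2}{3}$ ($b{\left(S \right)} = - \frac{8}{3} + \frac{1}{3} \cdot 10 = - \frac{8}{3} + \frac{10}{3} = \frac{2}{3}$)
$o{\left(N \right)} = N^{2} + N \left(-3 + \frac{N}{6}\right)$ ($o{\left(N \right)} = \left(N^{2} + \left(-3 + \frac{N}{6}\right) N\right) + \left(N - N\right) \left(N + 13\right) = \left(N^{2} + N \left(-3 + \frac{N}{6}\right)\right) + 0 \left(13 + N\right) = \left(N^{2} + N \left(-3 + \frac{N}{6}\right)\right) + 0 = N^{2} + N \left(-3 + \frac{N}{6}\right)$)
$\left(\left(-36 - 21\right) - 37\right) \left(b{\left(12 \right)} + o{\left(12 \right)}\right) = \left(\left(-36 - 21\right) - 37\right) \left(\frac{2}{3} + \frac{1}{6} \cdot 12 \left(-18 + 7 \cdot 12\right)\right) = \left(-57 - 37\right) \left(\frac{2}{3} + \frac{1}{6} \cdot 12 \left(-18 + 84\right)\right) = - 94 \left(\frac{2}{3} + \frac{1}{6} \cdot 12 \cdot 66\right) = - 94 \left(\frac{2}{3} + 132\right) = \left(-94\right) \frac{398}{3} = - \frac{37412}{3}$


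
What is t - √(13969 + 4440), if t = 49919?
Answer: 49919 - √18409 ≈ 49783.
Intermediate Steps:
t - √(13969 + 4440) = 49919 - √(13969 + 4440) = 49919 - √18409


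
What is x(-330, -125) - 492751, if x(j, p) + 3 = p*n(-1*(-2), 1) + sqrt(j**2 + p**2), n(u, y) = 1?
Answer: -492879 + 5*sqrt(4981) ≈ -4.9253e+5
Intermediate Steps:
x(j, p) = -3 + p + sqrt(j**2 + p**2) (x(j, p) = -3 + (p*1 + sqrt(j**2 + p**2)) = -3 + (p + sqrt(j**2 + p**2)) = -3 + p + sqrt(j**2 + p**2))
x(-330, -125) - 492751 = (-3 - 125 + sqrt((-330)**2 + (-125)**2)) - 492751 = (-3 - 125 + sqrt(108900 + 15625)) - 492751 = (-3 - 125 + sqrt(124525)) - 492751 = (-3 - 125 + 5*sqrt(4981)) - 492751 = (-128 + 5*sqrt(4981)) - 492751 = -492879 + 5*sqrt(4981)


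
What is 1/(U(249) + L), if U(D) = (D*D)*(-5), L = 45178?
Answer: -1/264827 ≈ -3.7761e-6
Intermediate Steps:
U(D) = -5*D² (U(D) = D²*(-5) = -5*D²)
1/(U(249) + L) = 1/(-5*249² + 45178) = 1/(-5*62001 + 45178) = 1/(-310005 + 45178) = 1/(-264827) = -1/264827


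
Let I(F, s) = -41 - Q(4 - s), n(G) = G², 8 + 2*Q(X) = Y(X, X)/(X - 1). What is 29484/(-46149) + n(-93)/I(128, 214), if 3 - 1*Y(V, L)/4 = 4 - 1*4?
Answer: -28149704865/120002783 ≈ -234.58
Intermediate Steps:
Y(V, L) = 12 (Y(V, L) = 12 - 4*(4 - 1*4) = 12 - 4*(4 - 4) = 12 - 4*0 = 12 + 0 = 12)
Q(X) = -4 + 6/(-1 + X) (Q(X) = -4 + (12/(X - 1))/2 = -4 + (12/(-1 + X))/2 = -4 + 6/(-1 + X))
I(F, s) = -41 - 2*(-3 + 2*s)/(3 - s) (I(F, s) = -41 - 2*(5 - 2*(4 - s))/(-1 + (4 - s)) = -41 - 2*(5 + (-8 + 2*s))/(3 - s) = -41 - 2*(-3 + 2*s)/(3 - s))
29484/(-46149) + n(-93)/I(128, 214) = 29484/(-46149) + (-93)²/(((117 - 37*214)/(-3 + 214))) = 29484*(-1/46149) + 8649/(((117 - 7918)/211)) = -9828/15383 + 8649/(((1/211)*(-7801))) = -9828/15383 + 8649/(-7801/211) = -9828/15383 + 8649*(-211/7801) = -9828/15383 - 1824939/7801 = -28149704865/120002783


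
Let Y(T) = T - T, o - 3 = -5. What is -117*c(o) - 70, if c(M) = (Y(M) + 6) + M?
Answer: -538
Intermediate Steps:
o = -2 (o = 3 - 5 = -2)
Y(T) = 0
c(M) = 6 + M (c(M) = (0 + 6) + M = 6 + M)
-117*c(o) - 70 = -117*(6 - 2) - 70 = -117*4 - 70 = -468 - 70 = -538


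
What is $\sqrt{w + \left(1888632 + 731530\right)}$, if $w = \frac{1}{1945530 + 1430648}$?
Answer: $\frac{3 \sqrt{3318457848372584554}}{3376178} \approx 1618.7$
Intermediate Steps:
$w = \frac{1}{3376178} \approx 2.9619 \cdot 10^{-7}$
$\sqrt{w + \left(1888632 + 731530\right)} = \sqrt{\frac{1}{3376178} + \left(1888632 + 731530\right)} = \sqrt{\frac{1}{3376178} + 2620162} = \sqrt{\frac{8846133300837}{3376178}} = \frac{3 \sqrt{3318457848372584554}}{3376178}$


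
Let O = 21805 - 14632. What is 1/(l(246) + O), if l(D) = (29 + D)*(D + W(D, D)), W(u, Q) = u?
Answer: 1/142473 ≈ 7.0189e-6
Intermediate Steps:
l(D) = 2*D*(29 + D) (l(D) = (29 + D)*(D + D) = (29 + D)*(2*D) = 2*D*(29 + D))
O = 7173
1/(l(246) + O) = 1/(2*246*(29 + 246) + 7173) = 1/(2*246*275 + 7173) = 1/(135300 + 7173) = 1/142473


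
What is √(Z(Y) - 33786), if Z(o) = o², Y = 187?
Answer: 13*√7 ≈ 34.395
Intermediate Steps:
√(Z(Y) - 33786) = √(187² - 33786) = √(34969 - 33786) = √1183 = 13*√7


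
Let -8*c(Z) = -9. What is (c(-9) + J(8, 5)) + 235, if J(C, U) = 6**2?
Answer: 2177/8 ≈ 272.13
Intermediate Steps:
J(C, U) = 36
c(Z) = 9/8 (c(Z) = -1/8*(-9) = 9/8)
(c(-9) + J(8, 5)) + 235 = (9/8 + 36) + 235 = 297/8 + 235 = 2177/8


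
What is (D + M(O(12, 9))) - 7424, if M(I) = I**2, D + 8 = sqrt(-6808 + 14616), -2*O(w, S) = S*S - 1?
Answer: -5832 + 8*sqrt(122) ≈ -5743.6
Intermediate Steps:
O(w, S) = 1/2 - S**2/2 (O(w, S) = -(S*S - 1)/2 = -(S**2 - 1)/2 = -(-1 + S**2)/2 = 1/2 - S**2/2)
D = -8 + 8*sqrt(122) (D = -8 + sqrt(-6808 + 14616) = -8 + sqrt(7808) = -8 + 8*sqrt(122) ≈ 80.363)
(D + M(O(12, 9))) - 7424 = ((-8 + 8*sqrt(122)) + (1/2 - 1/2*9**2)**2) - 7424 = ((-8 + 8*sqrt(122)) + (1/2 - 1/2*81)**2) - 7424 = ((-8 + 8*sqrt(122)) + (1/2 - 81/2)**2) - 7424 = ((-8 + 8*sqrt(122)) + (-40)**2) - 7424 = ((-8 + 8*sqrt(122)) + 1600) - 7424 = (1592 + 8*sqrt(122)) - 7424 = -5832 + 8*sqrt(122)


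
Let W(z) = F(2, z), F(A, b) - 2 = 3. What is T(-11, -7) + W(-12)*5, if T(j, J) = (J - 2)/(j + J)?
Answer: 51/2 ≈ 25.500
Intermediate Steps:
F(A, b) = 5 (F(A, b) = 2 + 3 = 5)
W(z) = 5
T(j, J) = (-2 + J)/(J + j)
T(-11, -7) + W(-12)*5 = (-2 - 7)/(-7 - 11) + 5*5 = -9/(-18) + 25 = -1/18*(-9) + 25 = 1/2 + 25 = 51/2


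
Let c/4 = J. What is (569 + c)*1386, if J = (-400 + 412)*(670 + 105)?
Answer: 52347834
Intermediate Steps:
J = 9300 (J = 12*775 = 9300)
c = 37200 (c = 4*9300 = 37200)
(569 + c)*1386 = (569 + 37200)*1386 = 37769*1386 = 52347834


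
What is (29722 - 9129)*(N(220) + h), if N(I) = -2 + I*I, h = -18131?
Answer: 623288331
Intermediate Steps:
N(I) = -2 + I²
(29722 - 9129)*(N(220) + h) = (29722 - 9129)*((-2 + 220²) - 18131) = 20593*((-2 + 48400) - 18131) = 20593*(48398 - 18131) = 20593*30267 = 623288331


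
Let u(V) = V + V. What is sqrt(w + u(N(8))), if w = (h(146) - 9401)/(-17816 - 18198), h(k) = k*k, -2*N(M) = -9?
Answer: sqrt(11243966954)/36014 ≈ 2.9443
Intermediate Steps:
N(M) = 9/2 (N(M) = -1/2*(-9) = 9/2)
h(k) = k**2
w = -11915/36014 (w = (146**2 - 9401)/(-17816 - 18198) = (21316 - 9401)/(-36014) = 11915*(-1/36014) = -11915/36014 ≈ -0.33084)
u(V) = 2*V
sqrt(w + u(N(8))) = sqrt(-11915/36014 + 2*(9/2)) = sqrt(-11915/36014 + 9) = sqrt(312211/36014) = sqrt(11243966954)/36014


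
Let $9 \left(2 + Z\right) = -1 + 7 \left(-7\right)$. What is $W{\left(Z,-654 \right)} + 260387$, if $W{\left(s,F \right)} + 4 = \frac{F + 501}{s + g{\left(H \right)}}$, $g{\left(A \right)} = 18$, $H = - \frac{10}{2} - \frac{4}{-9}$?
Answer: $\frac{24474625}{94} \approx 2.6037 \cdot 10^{5}$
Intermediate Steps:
$H = - \frac{41}{9}$ ($H = \left(-10\right) \frac{1}{2} - - \frac{4}{9} = -5 + \frac{4}{9} = - \frac{41}{9} \approx -4.5556$)
$Z = - \frac{68}{9}$ ($Z = -2 + \frac{-1 + 7 \left(-7\right)}{9} = -2 + \frac{-1 - 49}{9} = -2 + \frac{1}{9} \left(-50\right) = -2 - \frac{50}{9} = - \frac{68}{9} \approx -7.5556$)
$W{\left(s,F \right)} = -4 + \frac{501 + F}{18 + s}$ ($W{\left(s,F \right)} = -4 + \frac{F + 501}{s + 18} = -4 + \frac{501 + F}{18 + s}$)
$W{\left(Z,-654 \right)} + 260387 = \frac{429 - 654 - - \frac{272}{9}}{18 - \frac{68}{9}} + 260387 = \frac{429 - 654 + \frac{272}{9}}{\frac{94}{9}} + 260387 = \frac{9}{94} \left(- \frac{1753}{9}\right) + 260387 = - \frac{1753}{94} + 260387 = \frac{24474625}{94}$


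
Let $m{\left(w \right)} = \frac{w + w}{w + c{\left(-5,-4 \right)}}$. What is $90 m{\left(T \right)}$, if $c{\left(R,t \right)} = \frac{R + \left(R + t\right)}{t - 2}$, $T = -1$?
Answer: $-135$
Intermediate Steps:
$c{\left(R,t \right)} = \frac{t + 2 R}{-2 + t}$
$m{\left(w \right)} = \frac{2 w}{\frac{7}{3} + w}$ ($m{\left(w \right)} = \frac{w + w}{w + \frac{-4 + 2 \left(-5\right)}{-2 - 4}} = \frac{2 w}{w + \frac{-4 - 10}{-6}} = \frac{2 w}{w - - \frac{7}{3}} = \frac{2 w}{w + \frac{7}{3}} = \frac{2 w}{\frac{7}{3} + w}$)
$90 m{\left(T \right)} = 90 \cdot 6 \left(-1\right) \frac{1}{7 + 3 \left(-1\right)} = 90 \cdot 6 \left(-1\right) \frac{1}{7 - 3} = 90 \cdot 6 \left(-1\right) \frac{1}{4} = 90 \left(- \frac{3}{2}\right) = -135$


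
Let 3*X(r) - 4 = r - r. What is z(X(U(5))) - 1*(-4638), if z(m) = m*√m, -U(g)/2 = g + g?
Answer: 4638 + 8*√3/9 ≈ 4639.5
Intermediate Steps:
U(g) = -4*g (U(g) = -2*(g + g) = -4*g)
X(r) = 4/3 (X(r) = 4/3 + (r - r)/3 = 4/3 + (⅓)*0 = 4/3 + 0 = 4/3)
z(m) = m^(3/2)
z(X(U(5))) - 1*(-4638) = (4/3)^(3/2) - 1*(-4638) = 8*√3/9 + 4638 = 4638 + 8*√3/9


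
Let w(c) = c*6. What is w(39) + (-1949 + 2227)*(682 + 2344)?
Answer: 841462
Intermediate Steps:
w(c) = 6*c
w(39) + (-1949 + 2227)*(682 + 2344) = 6*39 + (-1949 + 2227)*(682 + 2344) = 234 + 278*3026 = 234 + 841228 = 841462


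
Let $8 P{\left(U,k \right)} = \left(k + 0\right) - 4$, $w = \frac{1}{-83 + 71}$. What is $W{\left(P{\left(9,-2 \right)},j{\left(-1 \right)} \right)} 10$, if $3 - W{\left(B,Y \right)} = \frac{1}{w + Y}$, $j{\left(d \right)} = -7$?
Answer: $\frac{534}{17} \approx 31.412$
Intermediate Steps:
$w = - \frac{1}{12}$ ($w = \frac{1}{-12} = - \frac{1}{12} \approx -0.083333$)
$P{\left(U,k \right)} = - \frac{1}{2} + \frac{k}{8}$ ($P{\left(U,k \right)} = \frac{\left(k + 0\right) - 4}{8} = \frac{k - 4}{8} = \frac{-4 + k}{8} = - \frac{1}{2} + \frac{k}{8}$)
$W{\left(B,Y \right)} = 3 - \frac{1}{- \frac{1}{12} + Y}$
$W{\left(P{\left(9,-2 \right)},j{\left(-1 \right)} \right)} 10 = \frac{3 \left(-5 + 12 \left(-7\right)\right)}{-1 + 12 \left(-7\right)} 10 = \frac{3 \left(-5 - 84\right)}{-1 - 84} \cdot 10 = 3 \frac{1}{-85} \left(-89\right) 10 = 3 \left(- \frac{1}{85}\right) \left(-89\right) 10 = \frac{267}{85} \cdot 10 = \frac{534}{17}$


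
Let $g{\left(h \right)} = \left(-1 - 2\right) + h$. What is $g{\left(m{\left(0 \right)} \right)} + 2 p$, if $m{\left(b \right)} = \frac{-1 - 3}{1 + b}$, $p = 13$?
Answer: $19$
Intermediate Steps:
$m{\left(b \right)} = - \frac{4}{1 + b}$
$g{\left(h \right)} = -3 + h$
$g{\left(m{\left(0 \right)} \right)} + 2 p = \left(-3 - \frac{4}{1 + 0}\right) + 2 \cdot 13 = \left(-3 - \frac{4}{1}\right) + 26 = \left(-3 - 4\right) + 26 = -7 + 26 = 19$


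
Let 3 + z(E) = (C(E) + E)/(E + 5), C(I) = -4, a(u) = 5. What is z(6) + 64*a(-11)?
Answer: 3489/11 ≈ 317.18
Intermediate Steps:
z(E) = -3 + (-4 + E)/(5 + E) (z(E) = -3 + (-4 + E)/(E + 5) = -3 + (-4 + E)/(5 + E))
z(6) + 64*a(-11) = (-19 - 2*6)/(5 + 6) + 64*5 = (-19 - 12)/11 + 320 = (1/11)*(-31) + 320 = -31/11 + 320 = 3489/11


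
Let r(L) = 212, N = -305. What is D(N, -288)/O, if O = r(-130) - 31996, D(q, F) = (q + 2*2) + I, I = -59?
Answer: 45/3973 ≈ 0.011326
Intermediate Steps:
D(q, F) = -55 + q (D(q, F) = (q + 2*2) - 59 = (q + 4) - 59 = (4 + q) - 59 = -55 + q)
O = -31784 (O = 212 - 31996 = -31784)
D(N, -288)/O = (-55 - 305)/(-31784) = -360*(-1/31784) = 45/3973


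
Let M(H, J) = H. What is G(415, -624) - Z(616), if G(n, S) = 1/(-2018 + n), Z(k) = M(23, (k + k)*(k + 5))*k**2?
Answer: -13990163265/1603 ≈ -8.7275e+6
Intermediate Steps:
Z(k) = 23*k**2
G(415, -624) - Z(616) = 1/(-2018 + 415) - 23*616**2 = 1/(-1603) - 23*379456 = -1/1603 - 1*8727488 = -1/1603 - 8727488 = -13990163265/1603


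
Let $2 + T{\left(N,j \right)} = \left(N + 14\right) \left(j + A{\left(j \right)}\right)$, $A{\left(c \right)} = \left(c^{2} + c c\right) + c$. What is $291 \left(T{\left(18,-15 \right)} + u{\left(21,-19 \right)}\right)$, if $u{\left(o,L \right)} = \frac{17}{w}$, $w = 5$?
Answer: $\frac{19557237}{5} \approx 3.9114 \cdot 10^{6}$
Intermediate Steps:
$A{\left(c \right)} = c + 2 c^{2}$ ($A{\left(c \right)} = \left(c^{2} + c^{2}\right) + c = 2 c^{2} + c = c + 2 c^{2}$)
$T{\left(N,j \right)} = -2 + \left(14 + N\right) \left(j + j \left(1 + 2 j\right)\right)$ ($T{\left(N,j \right)} = -2 + \left(N + 14\right) \left(j + j \left(1 + 2 j\right)\right) = -2 + \left(14 + N\right) \left(j + j \left(1 + 2 j\right)\right)$)
$u{\left(o,L \right)} = \frac{17}{5}$
$291 \left(T{\left(18,-15 \right)} + u{\left(21,-19 \right)}\right) = 291 \left(\left(-2 + 28 \left(-15\right) + 28 \left(-15\right)^{2} + 2 \cdot 18 \left(-15\right) + 2 \cdot 18 \left(-15\right)^{2}\right) + \frac{17}{5}\right) = 291 \left(\left(-2 - 420 + 28 \cdot 225 - 540 + 2 \cdot 18 \cdot 225\right) + \frac{17}{5}\right) = 291 \left(\left(-2 - 420 + 6300 - 540 + 8100\right) + \frac{17}{5}\right) = 291 \left(13438 + \frac{17}{5}\right) = 291 \cdot \frac{67207}{5} = \frac{19557237}{5}$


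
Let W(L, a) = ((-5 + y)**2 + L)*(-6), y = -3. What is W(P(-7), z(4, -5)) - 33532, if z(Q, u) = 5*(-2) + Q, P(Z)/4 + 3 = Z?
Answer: -33676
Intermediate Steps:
P(Z) = -12 + 4*Z
z(Q, u) = -10 + Q
W(L, a) = -384 - 6*L (W(L, a) = ((-5 - 3)**2 + L)*(-6) = ((-8)**2 + L)*(-6) = (64 + L)*(-6) = -384 - 6*L)
W(P(-7), z(4, -5)) - 33532 = (-384 - 6*(-12 + 4*(-7))) - 33532 = (-384 - 6*(-12 - 28)) - 33532 = (-384 - 6*(-40)) - 33532 = (-384 + 240) - 33532 = -144 - 33532 = -33676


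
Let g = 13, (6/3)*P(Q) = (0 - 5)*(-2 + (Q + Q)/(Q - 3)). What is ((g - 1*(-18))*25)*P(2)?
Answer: 11625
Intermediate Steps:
P(Q) = 5 - 5*Q/(-3 + Q) (P(Q) = ((0 - 5)*(-2 + (Q + Q)/(Q - 3)))/2 = (-5*(-2 + (2*Q)/(-3 + Q)))/2 = (-5*(-2 + 2*Q/(-3 + Q)))/2 = (10 - 10*Q/(-3 + Q))/2 = 5 - 5*Q/(-3 + Q))
((g - 1*(-18))*25)*P(2) = ((13 - 1*(-18))*25)*(-15/(-3 + 2)) = ((13 + 18)*25)*(-15/(-1)) = (31*25)*(-15*(-1)) = 775*15 = 11625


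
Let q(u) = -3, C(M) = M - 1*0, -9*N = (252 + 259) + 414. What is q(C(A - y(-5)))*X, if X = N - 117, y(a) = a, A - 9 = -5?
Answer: 1978/3 ≈ 659.33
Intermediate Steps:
A = 4 (A = 9 - 5 = 4)
N = -925/9 (N = -((252 + 259) + 414)/9 = -(511 + 414)/9 = -1/9*925 = -925/9 ≈ -102.78)
C(M) = M (C(M) = M + 0 = M)
X = -1978/9 (X = -925/9 - 117 = -1978/9 ≈ -219.78)
q(C(A - y(-5)))*X = -3*(-1978/9) = 1978/3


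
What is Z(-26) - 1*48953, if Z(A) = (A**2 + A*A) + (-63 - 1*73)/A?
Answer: -618745/13 ≈ -47596.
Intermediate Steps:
Z(A) = -136/A + 2*A**2 (Z(A) = (A**2 + A**2) + (-63 - 73)/A = 2*A**2 - 136/A = -136/A + 2*A**2)
Z(-26) - 1*48953 = 2*(-68 + (-26)**3)/(-26) - 1*48953 = 2*(-1/26)*(-68 - 17576) - 48953 = 2*(-1/26)*(-17644) - 48953 = 17644/13 - 48953 = -618745/13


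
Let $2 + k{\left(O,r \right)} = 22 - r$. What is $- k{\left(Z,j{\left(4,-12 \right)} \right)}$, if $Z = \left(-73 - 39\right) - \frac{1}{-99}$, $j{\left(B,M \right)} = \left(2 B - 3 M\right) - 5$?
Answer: $19$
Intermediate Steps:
$j{\left(B,M \right)} = -5 - 3 M + 2 B$ ($j{\left(B,M \right)} = \left(- 3 M + 2 B\right) - 5 = -5 - 3 M + 2 B$)
$Z = - \frac{11087}{99}$ ($Z = \left(-73 - 39\right) - - \frac{1}{99} = -112 + \frac{1}{99} = - \frac{11087}{99} \approx -111.99$)
$k{\left(O,r \right)} = 20 - r$ ($k{\left(O,r \right)} = -2 - \left(-22 + r\right) = 20 - r$)
$- k{\left(Z,j{\left(4,-12 \right)} \right)} = - (20 - \left(-5 - -36 + 2 \cdot 4\right)) = - (20 - \left(-5 + 36 + 8\right)) = - (20 - 39) = \left(-1\right) \left(-19\right) = 19$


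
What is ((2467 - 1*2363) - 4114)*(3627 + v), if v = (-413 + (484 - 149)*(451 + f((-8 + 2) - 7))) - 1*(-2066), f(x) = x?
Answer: -609560100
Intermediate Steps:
v = 148383 (v = (-413 + (484 - 149)*(451 + ((-8 + 2) - 7))) - 1*(-2066) = (-413 + 335*(451 + (-6 - 7))) + 2066 = (-413 + 335*(451 - 13)) + 2066 = (-413 + 335*438) + 2066 = (-413 + 146730) + 2066 = 146317 + 2066 = 148383)
((2467 - 1*2363) - 4114)*(3627 + v) = ((2467 - 1*2363) - 4114)*(3627 + 148383) = ((2467 - 2363) - 4114)*152010 = (104 - 4114)*152010 = -4010*152010 = -609560100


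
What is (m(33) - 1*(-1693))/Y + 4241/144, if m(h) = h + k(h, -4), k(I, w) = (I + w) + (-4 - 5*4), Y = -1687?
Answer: 6905303/242928 ≈ 28.425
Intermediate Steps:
k(I, w) = -24 + I + w (k(I, w) = (I + w) + (-4 - 20) = (I + w) - 24 = -24 + I + w)
m(h) = -28 + 2*h (m(h) = h + (-24 + h - 4) = h + (-28 + h) = -28 + 2*h)
(m(33) - 1*(-1693))/Y + 4241/144 = ((-28 + 2*33) - 1*(-1693))/(-1687) + 4241/144 = ((-28 + 66) + 1693)*(-1/1687) + 4241*(1/144) = (38 + 1693)*(-1/1687) + 4241/144 = 1731*(-1/1687) + 4241/144 = -1731/1687 + 4241/144 = 6905303/242928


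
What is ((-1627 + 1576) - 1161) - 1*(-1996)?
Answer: 784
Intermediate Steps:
((-1627 + 1576) - 1161) - 1*(-1996) = (-51 - 1161) + 1996 = -1212 + 1996 = 784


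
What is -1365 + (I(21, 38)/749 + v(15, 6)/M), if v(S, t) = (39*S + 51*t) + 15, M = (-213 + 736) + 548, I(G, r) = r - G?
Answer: -52108454/38199 ≈ -1364.1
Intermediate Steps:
M = 1071 (M = 523 + 548 = 1071)
v(S, t) = 15 + 39*S + 51*t
-1365 + (I(21, 38)/749 + v(15, 6)/M) = -1365 + ((38 - 1*21)/749 + (15 + 39*15 + 51*6)/1071) = -1365 + ((38 - 21)*(1/749) + (15 + 585 + 306)*(1/1071)) = -1365 + (17*(1/749) + 906*(1/1071)) = -1365 + (17/749 + 302/357) = -1365 + 33181/38199 = -52108454/38199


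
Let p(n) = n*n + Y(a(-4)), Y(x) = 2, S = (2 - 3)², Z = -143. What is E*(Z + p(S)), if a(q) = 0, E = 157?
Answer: -21980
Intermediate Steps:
S = 1 (S = (-1)² = 1)
p(n) = 2 + n² (p(n) = n*n + 2 = n² + 2 = 2 + n²)
E*(Z + p(S)) = 157*(-143 + (2 + 1²)) = 157*(-143 + (2 + 1)) = 157*(-143 + 3) = 157*(-140) = -21980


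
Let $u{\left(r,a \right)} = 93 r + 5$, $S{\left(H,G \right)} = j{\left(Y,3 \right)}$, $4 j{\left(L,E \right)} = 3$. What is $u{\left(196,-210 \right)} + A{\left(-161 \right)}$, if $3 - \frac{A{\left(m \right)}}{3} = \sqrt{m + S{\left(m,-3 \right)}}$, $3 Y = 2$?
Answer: $18242 - \frac{3 i \sqrt{641}}{2} \approx 18242.0 - 37.977 i$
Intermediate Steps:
$Y = \frac{2}{3}$ ($Y = \frac{1}{3} \cdot 2 = \frac{2}{3} \approx 0.66667$)
$j{\left(L,E \right)} = \frac{3}{4}$ ($j{\left(L,E \right)} = \frac{1}{4} \cdot 3 = \frac{3}{4}$)
$S{\left(H,G \right)} = \frac{3}{4}$
$u{\left(r,a \right)} = 5 + 93 r$
$A{\left(m \right)} = 9 - 3 \sqrt{\frac{3}{4} + m}$ ($A{\left(m \right)} = 9 - 3 \sqrt{m + \frac{3}{4}} = 9 - 3 \sqrt{\frac{3}{4} + m}$)
$u{\left(196,-210 \right)} + A{\left(-161 \right)} = \left(5 + 93 \cdot 196\right) + \left(9 - \frac{3 \sqrt{3 + 4 \left(-161\right)}}{2}\right) = \left(5 + 18228\right) + \left(9 - \frac{3 \sqrt{3 - 644}}{2}\right) = 18233 + \left(9 - \frac{3 \sqrt{-641}}{2}\right) = 18233 + \left(9 - \frac{3 i \sqrt{641}}{2}\right) = 18242 - \frac{3 i \sqrt{641}}{2}$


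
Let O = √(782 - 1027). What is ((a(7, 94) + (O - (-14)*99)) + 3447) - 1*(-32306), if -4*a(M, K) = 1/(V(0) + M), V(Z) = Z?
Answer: 1039891/28 + 7*I*√5 ≈ 37139.0 + 15.652*I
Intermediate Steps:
O = 7*I*√5 (O = √(-245) = 7*I*√5 ≈ 15.652*I)
a(M, K) = -1/(4*M) (a(M, K) = -1/(4*(0 + M)) = -1/(4*M))
((a(7, 94) + (O - (-14)*99)) + 3447) - 1*(-32306) = ((-¼/7 + (7*I*√5 - (-14)*99)) + 3447) - 1*(-32306) = ((-¼*⅐ + (7*I*√5 - 1*(-1386))) + 3447) + 32306 = ((-1/28 + (7*I*√5 + 1386)) + 3447) + 32306 = ((-1/28 + (1386 + 7*I*√5)) + 3447) + 32306 = ((38807/28 + 7*I*√5) + 3447) + 32306 = (135323/28 + 7*I*√5) + 32306 = 1039891/28 + 7*I*√5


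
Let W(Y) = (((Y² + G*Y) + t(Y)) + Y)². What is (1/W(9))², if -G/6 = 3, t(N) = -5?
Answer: 1/35153041 ≈ 2.8447e-8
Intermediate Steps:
G = -18 (G = -6*3 = -18)
W(Y) = (-5 + Y² - 17*Y)² (W(Y) = (((Y² - 18*Y) - 5) + Y)² = ((-5 + Y² - 18*Y) + Y)² = (-5 + Y² - 17*Y)²)
(1/W(9))² = (1/((-5 + 9² - 17*9)²))² = (1/((-5 + 81 - 153)²))² = (1/((-77)²))² = (1/5929)² = 1/35153041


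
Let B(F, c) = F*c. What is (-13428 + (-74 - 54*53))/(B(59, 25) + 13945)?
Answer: -4091/3855 ≈ -1.0612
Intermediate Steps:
(-13428 + (-74 - 54*53))/(B(59, 25) + 13945) = (-13428 + (-74 - 54*53))/(59*25 + 13945) = (-13428 + (-74 - 2862))/(1475 + 13945) = (-13428 - 2936)/15420 = -16364*1/15420 = -4091/3855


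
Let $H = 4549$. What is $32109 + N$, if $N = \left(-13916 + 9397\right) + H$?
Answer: $32139$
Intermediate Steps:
$N = 30$ ($N = \left(-13916 + 9397\right) + 4549 = -4519 + 4549 = 30$)
$32109 + N = 32109 + 30 = 32139$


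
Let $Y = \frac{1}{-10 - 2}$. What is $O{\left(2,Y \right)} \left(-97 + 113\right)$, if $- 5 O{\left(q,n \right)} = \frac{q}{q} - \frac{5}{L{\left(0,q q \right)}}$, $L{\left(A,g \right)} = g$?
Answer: $\frac{4}{5} \approx 0.8$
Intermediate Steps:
$Y = - \frac{1}{12}$ ($Y = \frac{1}{-12} = - \frac{1}{12} \approx -0.083333$)
$O{\left(q,n \right)} = - \frac{1}{5} + \frac{1}{q^{2}}$ ($O{\left(q,n \right)} = - \frac{\frac{q}{q} - \frac{5}{q q}}{5} = - \frac{1 - \frac{5}{q^{2}}}{5} = - \frac{1}{5} + \frac{1}{q^{2}}$)
$O{\left(2,Y \right)} \left(-97 + 113\right) = \left(- \frac{1}{5} + \frac{1}{4}\right) \left(-97 + 113\right) = \left(- \frac{1}{5} + \frac{1}{4}\right) 16 = \frac{1}{20} \cdot 16 = \frac{4}{5}$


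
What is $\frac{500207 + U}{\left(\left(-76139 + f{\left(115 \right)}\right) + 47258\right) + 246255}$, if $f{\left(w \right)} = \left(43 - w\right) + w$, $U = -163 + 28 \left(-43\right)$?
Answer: $\frac{498840}{217417} \approx 2.2944$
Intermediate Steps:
$U = -1367$ ($U = -163 - 1204 = -1367$)
$f{\left(w \right)} = 43$
$\frac{500207 + U}{\left(\left(-76139 + f{\left(115 \right)}\right) + 47258\right) + 246255} = \frac{500207 - 1367}{\left(\left(-76139 + 43\right) + 47258\right) + 246255} = \frac{498840}{\left(-76096 + 47258\right) + 246255} = \frac{498840}{-28838 + 246255} = \frac{498840}{217417}$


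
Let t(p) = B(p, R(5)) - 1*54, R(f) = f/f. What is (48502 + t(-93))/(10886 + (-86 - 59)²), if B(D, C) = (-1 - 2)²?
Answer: 48457/31911 ≈ 1.5185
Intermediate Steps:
R(f) = 1
B(D, C) = 9 (B(D, C) = (-3)² = 9)
t(p) = -45 (t(p) = 9 - 1*54 = 9 - 54 = -45)
(48502 + t(-93))/(10886 + (-86 - 59)²) = (48502 - 45)/(10886 + (-86 - 59)²) = 48457/(10886 + (-145)²) = 48457/(10886 + 21025) = 48457/31911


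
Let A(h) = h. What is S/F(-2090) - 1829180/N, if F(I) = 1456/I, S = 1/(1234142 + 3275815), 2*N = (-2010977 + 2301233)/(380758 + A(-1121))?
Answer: -31666222651672487085/6617934954904 ≈ -4.7849e+6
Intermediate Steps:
N = 145128/379637 (N = ((-2010977 + 2301233)/(380758 - 1121))/2 = (290256/379637)/2 = (290256*(1/379637))/2 = (½)*(290256/379637) = 145128/379637 ≈ 0.38228)
S = 1/4509957 ≈ 2.2173e-7
S/F(-2090) - 1829180/N = 1/(4509957*((1456/(-2090)))) - 1829180/145128/379637 = 1/(4509957*((1456*(-1/2090)))) - 1829180*379637/145128 = 1/(4509957*(-728/1045)) - 173606101915/36282 = (1/4509957)*(-1045/728) - 173606101915/36282 = -1045/3283248696 - 173606101915/36282 = -31666222651672487085/6617934954904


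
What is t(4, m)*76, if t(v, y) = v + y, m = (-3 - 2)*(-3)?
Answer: 1444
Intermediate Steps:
m = 15 (m = -5*(-3) = 15)
t(4, m)*76 = (4 + 15)*76 = 19*76 = 1444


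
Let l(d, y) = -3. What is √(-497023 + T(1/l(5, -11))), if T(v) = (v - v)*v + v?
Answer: 7*I*√91290/3 ≈ 705.0*I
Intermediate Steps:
T(v) = v (T(v) = 0*v + v = 0 + v = v)
√(-497023 + T(1/l(5, -11))) = √(-497023 + 1/(-3)) = √(-497023 - ⅓) = √(-1491070/3) = 7*I*√91290/3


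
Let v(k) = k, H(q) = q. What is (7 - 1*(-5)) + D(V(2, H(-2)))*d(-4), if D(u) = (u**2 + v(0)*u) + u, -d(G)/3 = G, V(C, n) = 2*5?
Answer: 1332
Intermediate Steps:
V(C, n) = 10
d(G) = -3*G
D(u) = u + u**2 (D(u) = (u**2 + 0*u) + u = (u**2 + 0) + u = u**2 + u = u + u**2)
(7 - 1*(-5)) + D(V(2, H(-2)))*d(-4) = (7 - 1*(-5)) + (10*(1 + 10))*(-3*(-4)) = (7 + 5) + (10*11)*12 = 12 + 110*12 = 12 + 1320 = 1332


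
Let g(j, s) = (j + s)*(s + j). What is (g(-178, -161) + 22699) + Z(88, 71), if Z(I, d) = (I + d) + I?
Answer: 137867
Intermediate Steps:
Z(I, d) = d + 2*I
g(j, s) = (j + s)**2 (g(j, s) = (j + s)*(j + s) = (j + s)**2)
(g(-178, -161) + 22699) + Z(88, 71) = ((-178 - 161)**2 + 22699) + (71 + 2*88) = ((-339)**2 + 22699) + (71 + 176) = (114921 + 22699) + 247 = 137620 + 247 = 137867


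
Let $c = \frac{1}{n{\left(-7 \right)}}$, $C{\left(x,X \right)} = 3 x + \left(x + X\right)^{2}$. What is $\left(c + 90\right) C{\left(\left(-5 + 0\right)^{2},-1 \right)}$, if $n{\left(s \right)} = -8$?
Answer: $\frac{468069}{8} \approx 58509.0$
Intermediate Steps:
$C{\left(x,X \right)} = \left(X + x\right)^{2} + 3 x$ ($C{\left(x,X \right)} = 3 x + \left(X + x\right)^{2} = \left(X + x\right)^{2} + 3 x$)
$c = - \frac{1}{8}$ ($c = \frac{1}{-8} = - \frac{1}{8} \approx -0.125$)
$\left(c + 90\right) C{\left(\left(-5 + 0\right)^{2},-1 \right)} = \left(- \frac{1}{8} + 90\right) \left(\left(-1 + \left(-5 + 0\right)^{2}\right)^{2} + 3 \left(-5 + 0\right)^{2}\right) = \frac{719 \left(\left(-1 + \left(-5\right)^{2}\right)^{2} + 3 \left(-5\right)^{2}\right)}{8} = \frac{719 \left(\left(-1 + 25\right)^{2} + 3 \cdot 25\right)}{8} = \frac{719 \left(24^{2} + 75\right)}{8} = \frac{719 \left(576 + 75\right)}{8} = \frac{719}{8} \cdot 651 = \frac{468069}{8}$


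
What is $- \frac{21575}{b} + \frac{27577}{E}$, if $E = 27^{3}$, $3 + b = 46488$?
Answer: $\frac{19050136}{20332539} \approx 0.93693$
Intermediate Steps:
$b = 46485$ ($b = -3 + 46488 = 46485$)
$E = 19683$
$- \frac{21575}{b} + \frac{27577}{E} = - \frac{21575}{46485} + \frac{27577}{19683} = \left(-21575\right) \frac{1}{46485} + 27577 \cdot \frac{1}{19683} = - \frac{4315}{9297} + \frac{27577}{19683} = \frac{19050136}{20332539}$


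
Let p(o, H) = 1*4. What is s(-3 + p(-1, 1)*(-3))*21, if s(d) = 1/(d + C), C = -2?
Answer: -21/17 ≈ -1.2353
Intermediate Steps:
p(o, H) = 4
s(d) = 1/(-2 + d) (s(d) = 1/(d - 2) = 1/(-2 + d))
s(-3 + p(-1, 1)*(-3))*21 = 21/(-2 + (-3 + 4*(-3))) = 21/(-2 + (-3 - 12)) = 21/(-2 - 15) = 21/(-17) = -1/17*21 = -21/17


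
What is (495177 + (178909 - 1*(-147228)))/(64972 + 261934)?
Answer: 410657/163453 ≈ 2.5124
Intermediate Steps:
(495177 + (178909 - 1*(-147228)))/(64972 + 261934) = (495177 + (178909 + 147228))/326906 = (495177 + 326137)*(1/326906) = 821314*(1/326906) = 410657/163453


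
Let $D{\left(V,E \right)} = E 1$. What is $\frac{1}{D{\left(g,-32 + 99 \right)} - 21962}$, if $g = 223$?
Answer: $- \frac{1}{21895} \approx -4.5673 \cdot 10^{-5}$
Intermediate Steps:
$D{\left(V,E \right)} = E$
$\frac{1}{D{\left(g,-32 + 99 \right)} - 21962} = \frac{1}{\left(-32 + 99\right) - 21962} = \frac{1}{67 - 21962} = \frac{1}{-21895} = - \frac{1}{21895}$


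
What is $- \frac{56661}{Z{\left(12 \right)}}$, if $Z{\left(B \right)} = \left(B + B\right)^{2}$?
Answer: $- \frac{18887}{192} \approx -98.37$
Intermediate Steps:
$Z{\left(B \right)} = 4 B^{2}$ ($Z{\left(B \right)} = \left(2 B\right)^{2} = 4 B^{2}$)
$- \frac{56661}{Z{\left(12 \right)}} = - \frac{56661}{4 \cdot 12^{2}} = - \frac{56661}{4 \cdot 144} = - \frac{56661}{576} = \left(-56661\right) \frac{1}{576} = - \frac{18887}{192}$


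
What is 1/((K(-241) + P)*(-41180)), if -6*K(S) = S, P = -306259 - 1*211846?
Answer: 3/64001729510 ≈ 4.6874e-11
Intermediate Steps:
P = -518105 (P = -306259 - 211846 = -518105)
K(S) = -S/6
1/((K(-241) + P)*(-41180)) = 1/(-⅙*(-241) - 518105*(-41180)) = -1/41180/(241/6 - 518105) = -1/41180/(-3108389/6) = -6/3108389*(-1/41180) = 3/64001729510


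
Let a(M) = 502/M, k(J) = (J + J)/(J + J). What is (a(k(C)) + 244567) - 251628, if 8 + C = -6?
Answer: -6559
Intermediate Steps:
C = -14 (C = -8 - 6 = -14)
k(J) = 1 (k(J) = (2*J)/((2*J)) = (2*J)*(1/(2*J)) = 1)
(a(k(C)) + 244567) - 251628 = (502/1 + 244567) - 251628 = (502*1 + 244567) - 251628 = (502 + 244567) - 251628 = 245069 - 251628 = -6559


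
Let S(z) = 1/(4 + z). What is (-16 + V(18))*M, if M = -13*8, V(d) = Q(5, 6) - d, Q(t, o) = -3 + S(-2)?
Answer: 3796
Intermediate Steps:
Q(t, o) = -5/2 (Q(t, o) = -3 + 1/(4 - 2) = -3 + 1/2 = -5/2)
V(d) = -5/2 - d
M = -104
(-16 + V(18))*M = (-16 + (-5/2 - 1*18))*(-104) = (-16 + (-5/2 - 18))*(-104) = (-16 - 41/2)*(-104) = -73/2*(-104) = 3796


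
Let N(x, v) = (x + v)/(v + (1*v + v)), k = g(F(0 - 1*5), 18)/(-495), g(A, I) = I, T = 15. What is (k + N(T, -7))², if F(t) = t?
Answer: 232324/1334025 ≈ 0.17415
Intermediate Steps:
k = -2/55 (k = 18/(-495) = 18*(-1/495) = -2/55 ≈ -0.036364)
N(x, v) = (v + x)/(3*v) (N(x, v) = (v + x)/(v + (v + v)) = (v + x)/(v + 2*v) = (v + x)/((3*v)) = (v + x)*(1/(3*v)) = (v + x)/(3*v))
(k + N(T, -7))² = (-2/55 + (⅓)*(-7 + 15)/(-7))² = (-2/55 + (⅓)*(-⅐)*8)² = (-2/55 - 8/21)² = (-482/1155)² = 232324/1334025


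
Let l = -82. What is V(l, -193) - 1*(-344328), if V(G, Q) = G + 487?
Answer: 344733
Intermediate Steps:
V(G, Q) = 487 + G
V(l, -193) - 1*(-344328) = (487 - 82) - 1*(-344328) = 405 + 344328 = 344733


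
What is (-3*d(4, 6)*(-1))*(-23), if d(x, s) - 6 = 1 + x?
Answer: -759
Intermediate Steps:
d(x, s) = 7 + x (d(x, s) = 6 + (1 + x) = 7 + x)
(-3*d(4, 6)*(-1))*(-23) = (-3*(7 + 4)*(-1))*(-23) = (-3*11*(-1))*(-23) = -33*(-1)*(-23) = 33*(-23) = -759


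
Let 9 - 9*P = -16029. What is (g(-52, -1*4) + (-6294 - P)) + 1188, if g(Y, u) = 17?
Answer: -6871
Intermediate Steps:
P = 1782 (P = 1 - ⅑*(-16029) = 1 + 1781 = 1782)
(g(-52, -1*4) + (-6294 - P)) + 1188 = (17 + (-6294 - 1*1782)) + 1188 = (17 + (-6294 - 1782)) + 1188 = (17 - 8076) + 1188 = -8059 + 1188 = -6871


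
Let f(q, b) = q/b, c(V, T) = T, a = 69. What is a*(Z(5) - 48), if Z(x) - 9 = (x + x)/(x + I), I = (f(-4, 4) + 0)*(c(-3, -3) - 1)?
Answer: -7843/3 ≈ -2614.3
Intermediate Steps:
I = 4 (I = (-4/4 + 0)*(-3 - 1) = (-4*1/4 + 0)*(-4) = (-1 + 0)*(-4) = -1*(-4) = 4)
Z(x) = 9 + 2*x/(4 + x) (Z(x) = 9 + (x + x)/(x + 4) = 9 + (2*x)/(4 + x) = 9 + 2*x/(4 + x))
a*(Z(5) - 48) = 69*((36 + 11*5)/(4 + 5) - 48) = 69*((36 + 55)/9 - 48) = 69*((1/9)*91 - 48) = 69*(91/9 - 48) = 69*(-341/9) = -7843/3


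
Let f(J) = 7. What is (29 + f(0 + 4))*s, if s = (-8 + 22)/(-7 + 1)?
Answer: -84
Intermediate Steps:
s = -7/3 (s = 14/(-6) = 14*(-⅙) = -7/3 ≈ -2.3333)
(29 + f(0 + 4))*s = (29 + 7)*(-7/3) = 36*(-7/3) = -84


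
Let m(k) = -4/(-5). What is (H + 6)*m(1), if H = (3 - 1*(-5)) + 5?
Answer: 76/5 ≈ 15.200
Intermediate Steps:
m(k) = ⅘ (m(k) = -4*(-⅕) = ⅘)
H = 13 (H = (3 + 5) + 5 = 8 + 5 = 13)
(H + 6)*m(1) = (13 + 6)*(⅘) = 19*(⅘) = 76/5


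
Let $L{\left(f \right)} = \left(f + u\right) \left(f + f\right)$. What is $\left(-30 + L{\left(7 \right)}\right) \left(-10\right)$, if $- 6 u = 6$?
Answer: $-540$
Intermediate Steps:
$u = -1$ ($u = \left(- \frac{1}{6}\right) 6 = -1$)
$L{\left(f \right)} = 2 f \left(-1 + f\right)$ ($L{\left(f \right)} = \left(f - 1\right) \left(f + f\right) = \left(-1 + f\right) 2 f = 2 f \left(-1 + f\right)$)
$\left(-30 + L{\left(7 \right)}\right) \left(-10\right) = \left(-30 + 2 \cdot 7 \left(-1 + 7\right)\right) \left(-10\right) = \left(-30 + 2 \cdot 7 \cdot 6\right) \left(-10\right) = \left(-30 + 84\right) \left(-10\right) = 54 \left(-10\right) = -540$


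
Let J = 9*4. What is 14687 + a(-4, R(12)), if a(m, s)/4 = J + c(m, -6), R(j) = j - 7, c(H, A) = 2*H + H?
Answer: 14783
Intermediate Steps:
c(H, A) = 3*H
J = 36
R(j) = -7 + j
a(m, s) = 144 + 12*m (a(m, s) = 4*(36 + 3*m) = 144 + 12*m)
14687 + a(-4, R(12)) = 14687 + (144 + 12*(-4)) = 14687 + (144 - 48) = 14687 + 96 = 14783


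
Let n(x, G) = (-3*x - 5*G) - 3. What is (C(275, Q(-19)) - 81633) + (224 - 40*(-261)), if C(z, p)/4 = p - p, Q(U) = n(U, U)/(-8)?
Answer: -70969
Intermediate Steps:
n(x, G) = -3 - 5*G - 3*x (n(x, G) = (-5*G - 3*x) - 3 = -3 - 5*G - 3*x)
Q(U) = 3/8 + U (Q(U) = (-3 - 5*U - 3*U)/(-8) = (-3 - 8*U)*(-⅛) = 3/8 + U)
C(z, p) = 0 (C(z, p) = 4*(p - p) = 4*0 = 0)
(C(275, Q(-19)) - 81633) + (224 - 40*(-261)) = (0 - 81633) + (224 - 40*(-261)) = -81633 + (224 + 10440) = -81633 + 10664 = -70969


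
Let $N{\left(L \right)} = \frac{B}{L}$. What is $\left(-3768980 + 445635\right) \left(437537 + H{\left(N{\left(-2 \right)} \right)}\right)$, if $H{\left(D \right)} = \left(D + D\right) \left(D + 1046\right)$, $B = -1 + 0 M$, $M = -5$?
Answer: $- \frac{2915128563615}{2} \approx -1.4576 \cdot 10^{12}$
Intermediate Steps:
$B = -1$ ($B = -1 + 0 \left(-5\right) = -1 + 0 = -1$)
$N{\left(L \right)} = - \frac{1}{L}$
$H{\left(D \right)} = 2 D \left(1046 + D\right)$
$\left(-3768980 + 445635\right) \left(437537 + H{\left(N{\left(-2 \right)} \right)}\right) = \left(-3768980 + 445635\right) \left(437537 + 2 \left(- \frac{1}{-2}\right) \left(1046 - \frac{1}{-2}\right)\right) = - 3323345 \left(437537 + 2 \left(\left(-1\right) \left(- \frac{1}{2}\right)\right) \left(1046 - - \frac{1}{2}\right)\right) = - 3323345 \left(437537 + 2 \cdot \frac{1}{2} \left(1046 + \frac{1}{2}\right)\right) = - 3323345 \left(437537 + 2 \cdot \frac{1}{2} \cdot \frac{2093}{2}\right) = - 3323345 \left(437537 + \frac{2093}{2}\right) = \left(-3323345\right) \frac{877167}{2} = - \frac{2915128563615}{2}$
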